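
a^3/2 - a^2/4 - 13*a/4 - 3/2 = (a/2 + 1)*(a - 3)*(a + 1/2)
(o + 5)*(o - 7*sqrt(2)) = o^2 - 7*sqrt(2)*o + 5*o - 35*sqrt(2)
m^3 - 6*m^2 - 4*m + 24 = (m - 6)*(m - 2)*(m + 2)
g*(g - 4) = g^2 - 4*g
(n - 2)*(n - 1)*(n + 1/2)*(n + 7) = n^4 + 9*n^3/2 - 17*n^2 + 9*n/2 + 7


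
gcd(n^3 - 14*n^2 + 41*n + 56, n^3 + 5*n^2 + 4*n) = n + 1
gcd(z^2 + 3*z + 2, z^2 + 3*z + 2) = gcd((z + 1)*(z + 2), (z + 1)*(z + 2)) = z^2 + 3*z + 2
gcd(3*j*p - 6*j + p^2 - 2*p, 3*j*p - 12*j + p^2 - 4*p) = 3*j + p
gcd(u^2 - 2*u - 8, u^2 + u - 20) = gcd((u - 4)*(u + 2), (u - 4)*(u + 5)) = u - 4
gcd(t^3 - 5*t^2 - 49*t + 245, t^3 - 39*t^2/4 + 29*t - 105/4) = t - 5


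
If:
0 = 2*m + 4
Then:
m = -2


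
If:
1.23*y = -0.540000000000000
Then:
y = -0.44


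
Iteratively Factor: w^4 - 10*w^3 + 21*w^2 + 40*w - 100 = (w + 2)*(w^3 - 12*w^2 + 45*w - 50) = (w - 5)*(w + 2)*(w^2 - 7*w + 10) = (w - 5)^2*(w + 2)*(w - 2)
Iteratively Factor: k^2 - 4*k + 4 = (k - 2)*(k - 2)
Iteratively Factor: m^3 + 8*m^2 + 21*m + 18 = (m + 3)*(m^2 + 5*m + 6) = (m + 2)*(m + 3)*(m + 3)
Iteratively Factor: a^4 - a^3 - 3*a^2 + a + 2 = (a + 1)*(a^3 - 2*a^2 - a + 2) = (a - 1)*(a + 1)*(a^2 - a - 2) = (a - 1)*(a + 1)^2*(a - 2)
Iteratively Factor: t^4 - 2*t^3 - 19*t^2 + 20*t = (t)*(t^3 - 2*t^2 - 19*t + 20) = t*(t - 5)*(t^2 + 3*t - 4) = t*(t - 5)*(t - 1)*(t + 4)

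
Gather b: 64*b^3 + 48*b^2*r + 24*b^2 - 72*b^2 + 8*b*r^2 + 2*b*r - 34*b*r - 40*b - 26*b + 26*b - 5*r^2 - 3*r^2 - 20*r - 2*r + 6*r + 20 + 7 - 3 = 64*b^3 + b^2*(48*r - 48) + b*(8*r^2 - 32*r - 40) - 8*r^2 - 16*r + 24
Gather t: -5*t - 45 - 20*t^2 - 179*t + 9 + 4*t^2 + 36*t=-16*t^2 - 148*t - 36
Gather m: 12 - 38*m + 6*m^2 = 6*m^2 - 38*m + 12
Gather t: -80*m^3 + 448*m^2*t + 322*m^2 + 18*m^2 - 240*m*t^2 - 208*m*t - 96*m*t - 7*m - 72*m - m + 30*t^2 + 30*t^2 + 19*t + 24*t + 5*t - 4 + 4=-80*m^3 + 340*m^2 - 80*m + t^2*(60 - 240*m) + t*(448*m^2 - 304*m + 48)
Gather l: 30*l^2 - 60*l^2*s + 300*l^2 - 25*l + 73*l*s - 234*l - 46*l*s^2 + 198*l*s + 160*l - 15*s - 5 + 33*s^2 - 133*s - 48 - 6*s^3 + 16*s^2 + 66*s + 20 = l^2*(330 - 60*s) + l*(-46*s^2 + 271*s - 99) - 6*s^3 + 49*s^2 - 82*s - 33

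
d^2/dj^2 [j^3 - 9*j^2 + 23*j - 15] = 6*j - 18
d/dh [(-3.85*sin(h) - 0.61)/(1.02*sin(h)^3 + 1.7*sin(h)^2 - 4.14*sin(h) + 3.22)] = (7.854*sin(h)^3 + 8.4116*sin(h)^2 + 2.074*sin(h) - 14.9224)*cos(h)/(1.0404*sin(h)^6 + 3.468*sin(h)^5 - 5.5556*sin(h)^4 - 7.5072*sin(h)^3 + 28.0876*sin(h)^2 - 26.6616*sin(h) + 10.3684)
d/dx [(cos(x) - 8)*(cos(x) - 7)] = (15 - 2*cos(x))*sin(x)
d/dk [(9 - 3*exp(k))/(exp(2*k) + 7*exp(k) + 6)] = 3*((exp(k) - 3)*(2*exp(k) + 7) - exp(2*k) - 7*exp(k) - 6)*exp(k)/(exp(2*k) + 7*exp(k) + 6)^2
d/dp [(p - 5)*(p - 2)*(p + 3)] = 3*p^2 - 8*p - 11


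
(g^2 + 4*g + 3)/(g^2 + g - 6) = (g + 1)/(g - 2)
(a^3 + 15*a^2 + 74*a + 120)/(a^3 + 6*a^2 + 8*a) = (a^2 + 11*a + 30)/(a*(a + 2))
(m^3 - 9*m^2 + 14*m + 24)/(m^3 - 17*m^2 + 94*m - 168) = (m + 1)/(m - 7)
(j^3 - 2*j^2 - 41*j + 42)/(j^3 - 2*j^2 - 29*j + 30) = (j^2 - j - 42)/(j^2 - j - 30)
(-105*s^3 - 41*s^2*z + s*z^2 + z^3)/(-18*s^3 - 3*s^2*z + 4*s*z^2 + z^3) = (-35*s^2 - 2*s*z + z^2)/(-6*s^2 + s*z + z^2)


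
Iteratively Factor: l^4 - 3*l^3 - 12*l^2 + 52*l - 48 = (l - 2)*(l^3 - l^2 - 14*l + 24) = (l - 2)^2*(l^2 + l - 12) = (l - 3)*(l - 2)^2*(l + 4)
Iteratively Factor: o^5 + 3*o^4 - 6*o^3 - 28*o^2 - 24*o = (o + 2)*(o^4 + o^3 - 8*o^2 - 12*o) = (o + 2)^2*(o^3 - o^2 - 6*o) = (o - 3)*(o + 2)^2*(o^2 + 2*o) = (o - 3)*(o + 2)^3*(o)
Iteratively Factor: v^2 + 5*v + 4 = (v + 1)*(v + 4)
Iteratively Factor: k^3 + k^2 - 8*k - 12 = (k - 3)*(k^2 + 4*k + 4) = (k - 3)*(k + 2)*(k + 2)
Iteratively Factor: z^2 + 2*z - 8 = (z - 2)*(z + 4)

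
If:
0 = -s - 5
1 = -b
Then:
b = -1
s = -5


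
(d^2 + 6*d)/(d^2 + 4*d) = (d + 6)/(d + 4)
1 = 1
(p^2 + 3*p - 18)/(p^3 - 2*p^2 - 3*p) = (p + 6)/(p*(p + 1))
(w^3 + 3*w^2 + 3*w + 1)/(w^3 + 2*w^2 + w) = (w + 1)/w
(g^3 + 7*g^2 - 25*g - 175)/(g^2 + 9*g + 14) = (g^2 - 25)/(g + 2)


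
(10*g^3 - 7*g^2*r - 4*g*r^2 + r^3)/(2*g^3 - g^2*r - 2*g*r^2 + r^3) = (-10*g^2 - 3*g*r + r^2)/(-2*g^2 - g*r + r^2)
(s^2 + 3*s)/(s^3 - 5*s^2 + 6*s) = (s + 3)/(s^2 - 5*s + 6)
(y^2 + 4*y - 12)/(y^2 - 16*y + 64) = (y^2 + 4*y - 12)/(y^2 - 16*y + 64)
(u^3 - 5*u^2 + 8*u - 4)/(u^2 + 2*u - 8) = (u^2 - 3*u + 2)/(u + 4)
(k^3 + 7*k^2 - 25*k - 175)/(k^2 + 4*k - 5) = (k^2 + 2*k - 35)/(k - 1)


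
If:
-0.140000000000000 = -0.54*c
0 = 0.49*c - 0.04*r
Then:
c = 0.26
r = 3.18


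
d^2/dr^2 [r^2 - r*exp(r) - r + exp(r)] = -r*exp(r) - exp(r) + 2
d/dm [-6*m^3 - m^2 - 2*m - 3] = -18*m^2 - 2*m - 2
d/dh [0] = 0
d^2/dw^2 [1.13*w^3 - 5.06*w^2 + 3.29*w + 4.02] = 6.78*w - 10.12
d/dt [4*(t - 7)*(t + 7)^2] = 4*(t + 7)*(3*t - 7)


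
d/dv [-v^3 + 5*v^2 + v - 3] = -3*v^2 + 10*v + 1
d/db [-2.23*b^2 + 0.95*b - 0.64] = 0.95 - 4.46*b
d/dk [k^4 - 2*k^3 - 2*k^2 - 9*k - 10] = 4*k^3 - 6*k^2 - 4*k - 9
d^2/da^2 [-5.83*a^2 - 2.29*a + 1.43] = -11.6600000000000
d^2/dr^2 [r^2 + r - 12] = 2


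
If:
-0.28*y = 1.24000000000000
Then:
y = -4.43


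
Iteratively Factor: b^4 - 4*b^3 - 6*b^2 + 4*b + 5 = (b + 1)*(b^3 - 5*b^2 - b + 5) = (b - 1)*(b + 1)*(b^2 - 4*b - 5) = (b - 5)*(b - 1)*(b + 1)*(b + 1)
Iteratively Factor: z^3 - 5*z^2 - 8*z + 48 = (z + 3)*(z^2 - 8*z + 16) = (z - 4)*(z + 3)*(z - 4)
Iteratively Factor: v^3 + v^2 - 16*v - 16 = (v + 4)*(v^2 - 3*v - 4) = (v - 4)*(v + 4)*(v + 1)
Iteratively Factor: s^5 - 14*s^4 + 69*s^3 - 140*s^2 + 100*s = (s - 5)*(s^4 - 9*s^3 + 24*s^2 - 20*s) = (s - 5)*(s - 2)*(s^3 - 7*s^2 + 10*s) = s*(s - 5)*(s - 2)*(s^2 - 7*s + 10) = s*(s - 5)^2*(s - 2)*(s - 2)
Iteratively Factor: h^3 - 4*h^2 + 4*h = (h - 2)*(h^2 - 2*h) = (h - 2)^2*(h)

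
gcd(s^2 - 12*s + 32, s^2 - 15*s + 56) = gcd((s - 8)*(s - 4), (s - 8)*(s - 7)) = s - 8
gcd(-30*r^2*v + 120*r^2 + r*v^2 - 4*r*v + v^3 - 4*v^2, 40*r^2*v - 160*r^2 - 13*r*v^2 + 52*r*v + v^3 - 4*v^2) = 5*r*v - 20*r - v^2 + 4*v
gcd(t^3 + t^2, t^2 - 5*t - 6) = t + 1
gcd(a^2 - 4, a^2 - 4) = a^2 - 4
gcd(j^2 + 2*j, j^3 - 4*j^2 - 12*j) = j^2 + 2*j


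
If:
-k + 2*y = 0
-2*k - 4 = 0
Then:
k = -2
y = -1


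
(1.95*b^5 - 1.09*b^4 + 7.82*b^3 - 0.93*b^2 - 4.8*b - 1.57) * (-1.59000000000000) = -3.1005*b^5 + 1.7331*b^4 - 12.4338*b^3 + 1.4787*b^2 + 7.632*b + 2.4963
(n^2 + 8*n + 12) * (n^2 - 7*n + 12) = n^4 + n^3 - 32*n^2 + 12*n + 144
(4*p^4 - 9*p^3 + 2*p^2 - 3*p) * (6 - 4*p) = -16*p^5 + 60*p^4 - 62*p^3 + 24*p^2 - 18*p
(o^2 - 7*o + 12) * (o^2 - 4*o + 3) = o^4 - 11*o^3 + 43*o^2 - 69*o + 36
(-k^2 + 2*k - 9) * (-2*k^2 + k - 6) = 2*k^4 - 5*k^3 + 26*k^2 - 21*k + 54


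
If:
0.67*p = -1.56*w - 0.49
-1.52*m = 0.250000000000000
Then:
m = -0.16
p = -2.32835820895522*w - 0.73134328358209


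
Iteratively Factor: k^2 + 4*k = (k + 4)*(k)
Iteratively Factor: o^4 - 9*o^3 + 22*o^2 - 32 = (o - 4)*(o^3 - 5*o^2 + 2*o + 8) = (o - 4)^2*(o^2 - o - 2) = (o - 4)^2*(o + 1)*(o - 2)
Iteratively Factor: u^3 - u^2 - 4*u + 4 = (u - 2)*(u^2 + u - 2) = (u - 2)*(u + 2)*(u - 1)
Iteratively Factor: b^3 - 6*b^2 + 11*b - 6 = (b - 3)*(b^2 - 3*b + 2) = (b - 3)*(b - 2)*(b - 1)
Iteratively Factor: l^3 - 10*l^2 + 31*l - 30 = (l - 5)*(l^2 - 5*l + 6) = (l - 5)*(l - 3)*(l - 2)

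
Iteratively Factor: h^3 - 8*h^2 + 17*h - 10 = (h - 2)*(h^2 - 6*h + 5) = (h - 5)*(h - 2)*(h - 1)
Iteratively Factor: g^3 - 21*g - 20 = (g + 1)*(g^2 - g - 20) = (g + 1)*(g + 4)*(g - 5)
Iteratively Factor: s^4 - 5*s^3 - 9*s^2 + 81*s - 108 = (s + 4)*(s^3 - 9*s^2 + 27*s - 27) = (s - 3)*(s + 4)*(s^2 - 6*s + 9) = (s - 3)^2*(s + 4)*(s - 3)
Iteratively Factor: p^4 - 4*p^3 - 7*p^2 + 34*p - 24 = (p - 1)*(p^3 - 3*p^2 - 10*p + 24) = (p - 1)*(p + 3)*(p^2 - 6*p + 8) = (p - 4)*(p - 1)*(p + 3)*(p - 2)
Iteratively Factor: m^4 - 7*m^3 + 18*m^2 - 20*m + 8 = (m - 1)*(m^3 - 6*m^2 + 12*m - 8) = (m - 2)*(m - 1)*(m^2 - 4*m + 4) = (m - 2)^2*(m - 1)*(m - 2)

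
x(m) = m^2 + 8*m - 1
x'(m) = 2*m + 8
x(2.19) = 21.32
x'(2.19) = 12.38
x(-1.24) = -9.38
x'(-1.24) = 5.52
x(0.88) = 6.81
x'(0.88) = 9.76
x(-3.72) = -16.92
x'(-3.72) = 0.56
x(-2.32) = -14.18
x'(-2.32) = 3.36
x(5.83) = 79.63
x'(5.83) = 19.66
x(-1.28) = -9.60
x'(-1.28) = 5.44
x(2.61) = 26.69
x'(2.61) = 13.22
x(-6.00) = -13.00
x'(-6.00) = -4.00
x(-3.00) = -16.00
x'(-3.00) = 2.00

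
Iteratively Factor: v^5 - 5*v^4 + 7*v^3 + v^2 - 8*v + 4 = (v - 1)*(v^4 - 4*v^3 + 3*v^2 + 4*v - 4) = (v - 1)*(v + 1)*(v^3 - 5*v^2 + 8*v - 4) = (v - 2)*(v - 1)*(v + 1)*(v^2 - 3*v + 2) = (v - 2)^2*(v - 1)*(v + 1)*(v - 1)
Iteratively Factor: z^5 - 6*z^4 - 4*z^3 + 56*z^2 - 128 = (z - 2)*(z^4 - 4*z^3 - 12*z^2 + 32*z + 64) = (z - 4)*(z - 2)*(z^3 - 12*z - 16) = (z - 4)^2*(z - 2)*(z^2 + 4*z + 4) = (z - 4)^2*(z - 2)*(z + 2)*(z + 2)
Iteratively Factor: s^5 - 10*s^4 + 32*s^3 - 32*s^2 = (s - 2)*(s^4 - 8*s^3 + 16*s^2) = s*(s - 2)*(s^3 - 8*s^2 + 16*s) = s^2*(s - 2)*(s^2 - 8*s + 16) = s^2*(s - 4)*(s - 2)*(s - 4)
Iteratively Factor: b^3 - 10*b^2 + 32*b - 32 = (b - 4)*(b^2 - 6*b + 8) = (b - 4)^2*(b - 2)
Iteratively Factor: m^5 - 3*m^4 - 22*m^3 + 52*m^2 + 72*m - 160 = (m - 2)*(m^4 - m^3 - 24*m^2 + 4*m + 80) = (m - 2)*(m + 4)*(m^3 - 5*m^2 - 4*m + 20) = (m - 2)*(m + 2)*(m + 4)*(m^2 - 7*m + 10) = (m - 5)*(m - 2)*(m + 2)*(m + 4)*(m - 2)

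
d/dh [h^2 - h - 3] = 2*h - 1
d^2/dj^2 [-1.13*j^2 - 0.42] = -2.26000000000000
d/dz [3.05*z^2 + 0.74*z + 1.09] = 6.1*z + 0.74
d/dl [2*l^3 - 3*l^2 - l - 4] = 6*l^2 - 6*l - 1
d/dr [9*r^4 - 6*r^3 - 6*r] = 36*r^3 - 18*r^2 - 6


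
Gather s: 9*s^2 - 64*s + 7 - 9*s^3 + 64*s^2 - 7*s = -9*s^3 + 73*s^2 - 71*s + 7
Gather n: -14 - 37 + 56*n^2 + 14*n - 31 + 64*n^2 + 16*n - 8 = 120*n^2 + 30*n - 90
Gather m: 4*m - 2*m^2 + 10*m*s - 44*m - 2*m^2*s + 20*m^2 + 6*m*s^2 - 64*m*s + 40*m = m^2*(18 - 2*s) + m*(6*s^2 - 54*s)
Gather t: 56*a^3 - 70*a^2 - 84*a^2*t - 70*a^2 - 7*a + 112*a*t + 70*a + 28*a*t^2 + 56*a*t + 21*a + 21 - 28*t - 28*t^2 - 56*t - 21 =56*a^3 - 140*a^2 + 84*a + t^2*(28*a - 28) + t*(-84*a^2 + 168*a - 84)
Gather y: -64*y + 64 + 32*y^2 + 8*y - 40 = 32*y^2 - 56*y + 24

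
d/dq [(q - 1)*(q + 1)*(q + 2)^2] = 4*q^3 + 12*q^2 + 6*q - 4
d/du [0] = 0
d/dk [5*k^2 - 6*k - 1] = 10*k - 6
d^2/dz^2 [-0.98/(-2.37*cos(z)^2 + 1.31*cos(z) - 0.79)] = (-22.018248*(1 - cos(z)^2)^2 + 9.127818*cos(z)^3 - 5.351486*cos(z)^2 - 19.269838*cos(z) + 21.712096)/(2.37*cos(z)^2 - 1.31*cos(z) + 0.79)^3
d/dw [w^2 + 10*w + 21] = 2*w + 10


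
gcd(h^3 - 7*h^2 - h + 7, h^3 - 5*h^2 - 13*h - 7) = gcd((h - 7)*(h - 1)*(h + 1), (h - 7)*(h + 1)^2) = h^2 - 6*h - 7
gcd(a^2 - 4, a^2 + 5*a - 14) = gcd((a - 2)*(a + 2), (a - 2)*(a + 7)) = a - 2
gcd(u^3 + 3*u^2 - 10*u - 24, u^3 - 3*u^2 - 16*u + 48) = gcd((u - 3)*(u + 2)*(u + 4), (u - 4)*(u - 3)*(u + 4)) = u^2 + u - 12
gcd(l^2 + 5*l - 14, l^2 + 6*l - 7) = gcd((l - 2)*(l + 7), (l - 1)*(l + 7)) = l + 7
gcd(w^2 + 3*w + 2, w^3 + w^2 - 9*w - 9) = w + 1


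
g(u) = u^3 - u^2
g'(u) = 3*u^2 - 2*u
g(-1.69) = -7.68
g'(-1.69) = 11.95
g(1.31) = 0.53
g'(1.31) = 2.53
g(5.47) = 133.75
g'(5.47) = 78.82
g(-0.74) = -0.95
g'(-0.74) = 3.12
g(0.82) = -0.12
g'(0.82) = 0.38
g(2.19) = 5.71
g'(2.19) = 10.01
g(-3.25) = -44.89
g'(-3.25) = 38.19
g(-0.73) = -0.92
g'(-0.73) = 3.06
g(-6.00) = -252.00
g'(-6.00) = 120.00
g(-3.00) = -36.00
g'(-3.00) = 33.00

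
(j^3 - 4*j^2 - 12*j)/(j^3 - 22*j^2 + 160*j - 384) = j*(j + 2)/(j^2 - 16*j + 64)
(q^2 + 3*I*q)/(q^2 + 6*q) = (q + 3*I)/(q + 6)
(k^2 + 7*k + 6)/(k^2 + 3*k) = (k^2 + 7*k + 6)/(k*(k + 3))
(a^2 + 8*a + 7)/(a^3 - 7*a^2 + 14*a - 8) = (a^2 + 8*a + 7)/(a^3 - 7*a^2 + 14*a - 8)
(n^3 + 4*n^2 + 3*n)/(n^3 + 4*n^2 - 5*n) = (n^2 + 4*n + 3)/(n^2 + 4*n - 5)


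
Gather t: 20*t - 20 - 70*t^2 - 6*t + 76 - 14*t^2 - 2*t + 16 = -84*t^2 + 12*t + 72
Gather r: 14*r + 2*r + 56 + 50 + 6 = 16*r + 112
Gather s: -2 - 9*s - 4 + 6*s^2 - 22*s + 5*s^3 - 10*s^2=5*s^3 - 4*s^2 - 31*s - 6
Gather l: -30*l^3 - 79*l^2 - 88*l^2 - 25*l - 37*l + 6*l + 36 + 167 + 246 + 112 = -30*l^3 - 167*l^2 - 56*l + 561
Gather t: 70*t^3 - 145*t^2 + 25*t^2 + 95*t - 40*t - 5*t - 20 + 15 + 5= 70*t^3 - 120*t^2 + 50*t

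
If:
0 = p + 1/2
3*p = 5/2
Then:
No Solution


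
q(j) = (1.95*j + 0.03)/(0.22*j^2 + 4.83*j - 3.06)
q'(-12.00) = -0.08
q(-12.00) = 0.80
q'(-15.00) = -0.15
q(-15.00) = 1.12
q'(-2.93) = -0.04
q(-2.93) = 0.37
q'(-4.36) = -0.04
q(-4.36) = 0.42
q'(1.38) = -0.43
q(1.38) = 0.68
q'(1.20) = -0.72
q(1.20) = 0.78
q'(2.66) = -0.07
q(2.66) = 0.46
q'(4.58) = -0.03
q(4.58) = 0.38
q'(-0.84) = -0.13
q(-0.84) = 0.23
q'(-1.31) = -0.08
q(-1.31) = 0.28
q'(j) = (-0.44*j - 4.83)*(1.95*j + 0.03)/(0.22*j^2 + 4.83*j - 3.06)^2 + 1.95/(0.22*j^2 + 4.83*j - 3.06)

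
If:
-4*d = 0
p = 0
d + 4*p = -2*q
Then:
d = 0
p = 0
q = 0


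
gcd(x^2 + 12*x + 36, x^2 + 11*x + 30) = x + 6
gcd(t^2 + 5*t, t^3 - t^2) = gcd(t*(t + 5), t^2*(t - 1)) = t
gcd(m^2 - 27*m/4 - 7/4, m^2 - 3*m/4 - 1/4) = m + 1/4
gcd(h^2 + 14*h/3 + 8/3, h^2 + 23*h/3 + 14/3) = h + 2/3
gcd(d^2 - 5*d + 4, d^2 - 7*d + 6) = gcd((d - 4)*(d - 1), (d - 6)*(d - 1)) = d - 1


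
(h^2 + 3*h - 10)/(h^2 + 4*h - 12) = (h + 5)/(h + 6)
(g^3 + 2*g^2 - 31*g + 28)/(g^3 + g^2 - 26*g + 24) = (g + 7)/(g + 6)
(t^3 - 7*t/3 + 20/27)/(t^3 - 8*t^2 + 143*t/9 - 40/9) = (9*t^2 + 3*t - 20)/(3*(3*t^2 - 23*t + 40))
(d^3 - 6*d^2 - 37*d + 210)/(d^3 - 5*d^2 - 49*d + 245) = (d + 6)/(d + 7)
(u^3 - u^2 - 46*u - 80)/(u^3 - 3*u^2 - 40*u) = (u + 2)/u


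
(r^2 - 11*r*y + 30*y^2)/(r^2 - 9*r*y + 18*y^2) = (-r + 5*y)/(-r + 3*y)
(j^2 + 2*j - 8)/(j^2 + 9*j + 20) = (j - 2)/(j + 5)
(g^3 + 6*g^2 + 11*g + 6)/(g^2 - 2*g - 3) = (g^2 + 5*g + 6)/(g - 3)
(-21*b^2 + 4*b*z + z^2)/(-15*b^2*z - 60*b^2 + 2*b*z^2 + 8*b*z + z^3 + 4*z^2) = (7*b + z)/(5*b*z + 20*b + z^2 + 4*z)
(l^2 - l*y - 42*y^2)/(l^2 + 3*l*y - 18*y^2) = (-l + 7*y)/(-l + 3*y)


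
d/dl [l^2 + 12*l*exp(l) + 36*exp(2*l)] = 12*l*exp(l) + 2*l + 72*exp(2*l) + 12*exp(l)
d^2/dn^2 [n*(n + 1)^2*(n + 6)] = 12*n^2 + 48*n + 26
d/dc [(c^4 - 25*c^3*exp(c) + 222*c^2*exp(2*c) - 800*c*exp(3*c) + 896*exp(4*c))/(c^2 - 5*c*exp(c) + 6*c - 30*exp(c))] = ((c^2 - 5*c*exp(c) + 6*c - 30*exp(c))*(-25*c^3*exp(c) + 4*c^3 + 444*c^2*exp(2*c) - 75*c^2*exp(c) - 2400*c*exp(3*c) + 444*c*exp(2*c) + 3584*exp(4*c) - 800*exp(3*c)) + (5*c*exp(c) - 2*c + 35*exp(c) - 6)*(c^4 - 25*c^3*exp(c) + 222*c^2*exp(2*c) - 800*c*exp(3*c) + 896*exp(4*c)))/(c^2 - 5*c*exp(c) + 6*c - 30*exp(c))^2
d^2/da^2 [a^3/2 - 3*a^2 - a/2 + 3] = 3*a - 6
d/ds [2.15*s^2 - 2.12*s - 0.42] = 4.3*s - 2.12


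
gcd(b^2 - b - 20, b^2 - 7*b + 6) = 1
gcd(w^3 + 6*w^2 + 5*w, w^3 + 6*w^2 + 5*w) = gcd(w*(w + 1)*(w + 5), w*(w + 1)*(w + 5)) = w^3 + 6*w^2 + 5*w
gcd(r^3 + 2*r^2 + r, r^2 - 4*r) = r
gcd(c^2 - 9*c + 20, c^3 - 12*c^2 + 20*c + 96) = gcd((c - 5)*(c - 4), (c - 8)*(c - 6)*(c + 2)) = 1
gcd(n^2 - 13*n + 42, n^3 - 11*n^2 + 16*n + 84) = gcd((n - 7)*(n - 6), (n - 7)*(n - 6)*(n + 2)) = n^2 - 13*n + 42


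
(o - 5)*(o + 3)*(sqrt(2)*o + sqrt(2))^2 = 2*o^4 - 36*o^2 - 64*o - 30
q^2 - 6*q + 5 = (q - 5)*(q - 1)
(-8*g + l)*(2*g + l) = -16*g^2 - 6*g*l + l^2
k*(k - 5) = k^2 - 5*k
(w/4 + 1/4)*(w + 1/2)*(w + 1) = w^3/4 + 5*w^2/8 + w/2 + 1/8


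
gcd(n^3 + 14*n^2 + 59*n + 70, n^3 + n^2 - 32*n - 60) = n^2 + 7*n + 10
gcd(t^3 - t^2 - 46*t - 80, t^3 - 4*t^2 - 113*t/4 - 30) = t - 8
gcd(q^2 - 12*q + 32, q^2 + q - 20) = q - 4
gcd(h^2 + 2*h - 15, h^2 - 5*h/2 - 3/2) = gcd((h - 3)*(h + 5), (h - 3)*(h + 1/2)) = h - 3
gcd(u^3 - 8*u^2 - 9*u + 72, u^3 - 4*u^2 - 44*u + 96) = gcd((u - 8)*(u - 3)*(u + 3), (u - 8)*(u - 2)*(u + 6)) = u - 8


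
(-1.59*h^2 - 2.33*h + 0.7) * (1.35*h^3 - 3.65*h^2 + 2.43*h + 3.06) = -2.1465*h^5 + 2.658*h^4 + 5.5858*h^3 - 13.0823*h^2 - 5.4288*h + 2.142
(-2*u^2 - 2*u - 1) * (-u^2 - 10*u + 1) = 2*u^4 + 22*u^3 + 19*u^2 + 8*u - 1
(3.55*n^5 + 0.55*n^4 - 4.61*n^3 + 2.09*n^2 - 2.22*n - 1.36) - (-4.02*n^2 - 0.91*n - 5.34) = 3.55*n^5 + 0.55*n^4 - 4.61*n^3 + 6.11*n^2 - 1.31*n + 3.98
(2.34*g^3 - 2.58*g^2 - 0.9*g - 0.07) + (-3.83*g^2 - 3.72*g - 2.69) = 2.34*g^3 - 6.41*g^2 - 4.62*g - 2.76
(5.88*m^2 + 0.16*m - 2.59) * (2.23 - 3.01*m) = -17.6988*m^3 + 12.6308*m^2 + 8.1527*m - 5.7757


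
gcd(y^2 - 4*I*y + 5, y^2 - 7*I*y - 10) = y - 5*I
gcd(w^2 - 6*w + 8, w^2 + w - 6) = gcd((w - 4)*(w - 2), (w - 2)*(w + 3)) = w - 2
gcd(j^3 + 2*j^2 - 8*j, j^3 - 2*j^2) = j^2 - 2*j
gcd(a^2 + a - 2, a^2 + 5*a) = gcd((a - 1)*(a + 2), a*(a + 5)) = 1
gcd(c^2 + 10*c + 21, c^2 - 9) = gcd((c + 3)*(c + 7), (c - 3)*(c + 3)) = c + 3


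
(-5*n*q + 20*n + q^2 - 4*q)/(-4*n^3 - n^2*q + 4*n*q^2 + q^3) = (5*n*q - 20*n - q^2 + 4*q)/(4*n^3 + n^2*q - 4*n*q^2 - q^3)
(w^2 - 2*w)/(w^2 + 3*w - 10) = w/(w + 5)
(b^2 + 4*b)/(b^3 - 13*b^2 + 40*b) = (b + 4)/(b^2 - 13*b + 40)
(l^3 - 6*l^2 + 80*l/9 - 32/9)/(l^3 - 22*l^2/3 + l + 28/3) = (3*l^2 - 14*l + 8)/(3*(l^2 - 6*l - 7))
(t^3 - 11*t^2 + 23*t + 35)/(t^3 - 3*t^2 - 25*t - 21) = (t - 5)/(t + 3)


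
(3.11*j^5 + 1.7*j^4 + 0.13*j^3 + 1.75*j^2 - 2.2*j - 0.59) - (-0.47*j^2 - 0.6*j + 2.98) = 3.11*j^5 + 1.7*j^4 + 0.13*j^3 + 2.22*j^2 - 1.6*j - 3.57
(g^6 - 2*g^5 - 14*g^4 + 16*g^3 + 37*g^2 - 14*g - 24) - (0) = g^6 - 2*g^5 - 14*g^4 + 16*g^3 + 37*g^2 - 14*g - 24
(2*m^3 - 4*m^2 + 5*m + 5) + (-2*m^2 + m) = 2*m^3 - 6*m^2 + 6*m + 5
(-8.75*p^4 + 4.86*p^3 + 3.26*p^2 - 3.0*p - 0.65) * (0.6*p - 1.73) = -5.25*p^5 + 18.0535*p^4 - 6.4518*p^3 - 7.4398*p^2 + 4.8*p + 1.1245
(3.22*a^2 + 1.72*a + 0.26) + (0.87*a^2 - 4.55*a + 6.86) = 4.09*a^2 - 2.83*a + 7.12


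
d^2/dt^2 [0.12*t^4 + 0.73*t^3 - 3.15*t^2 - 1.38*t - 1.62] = 1.44*t^2 + 4.38*t - 6.3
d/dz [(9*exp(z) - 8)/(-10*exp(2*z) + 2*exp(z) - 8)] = (45*exp(2*z) - 80*exp(z) - 28)*exp(z)/(2*(25*exp(4*z) - 10*exp(3*z) + 41*exp(2*z) - 8*exp(z) + 16))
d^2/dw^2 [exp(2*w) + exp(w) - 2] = (4*exp(w) + 1)*exp(w)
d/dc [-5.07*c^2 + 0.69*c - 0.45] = 0.69 - 10.14*c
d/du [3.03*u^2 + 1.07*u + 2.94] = 6.06*u + 1.07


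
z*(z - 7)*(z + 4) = z^3 - 3*z^2 - 28*z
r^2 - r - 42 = (r - 7)*(r + 6)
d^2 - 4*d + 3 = (d - 3)*(d - 1)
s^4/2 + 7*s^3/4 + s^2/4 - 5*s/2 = s*(s/2 + 1)*(s - 1)*(s + 5/2)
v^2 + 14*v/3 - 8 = (v - 4/3)*(v + 6)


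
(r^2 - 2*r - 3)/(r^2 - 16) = (r^2 - 2*r - 3)/(r^2 - 16)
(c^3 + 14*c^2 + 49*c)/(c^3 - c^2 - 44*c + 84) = c*(c + 7)/(c^2 - 8*c + 12)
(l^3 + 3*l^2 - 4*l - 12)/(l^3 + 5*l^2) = (l^3 + 3*l^2 - 4*l - 12)/(l^2*(l + 5))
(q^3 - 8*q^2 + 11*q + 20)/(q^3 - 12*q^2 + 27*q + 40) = (q - 4)/(q - 8)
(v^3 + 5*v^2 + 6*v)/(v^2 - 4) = v*(v + 3)/(v - 2)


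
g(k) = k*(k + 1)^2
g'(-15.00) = 616.00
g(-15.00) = -2940.00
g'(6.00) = 133.00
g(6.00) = 294.00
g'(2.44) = 28.62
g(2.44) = 28.87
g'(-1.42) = 1.37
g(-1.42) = -0.25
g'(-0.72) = -0.32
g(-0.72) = -0.06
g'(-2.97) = 15.58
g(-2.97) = -11.53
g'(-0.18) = 0.38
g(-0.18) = -0.12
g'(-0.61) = -0.32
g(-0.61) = -0.09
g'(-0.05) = 0.81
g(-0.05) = -0.05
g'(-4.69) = 48.23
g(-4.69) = -63.86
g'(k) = k*(2*k + 2) + (k + 1)^2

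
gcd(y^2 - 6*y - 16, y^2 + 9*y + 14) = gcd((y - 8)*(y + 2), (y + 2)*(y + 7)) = y + 2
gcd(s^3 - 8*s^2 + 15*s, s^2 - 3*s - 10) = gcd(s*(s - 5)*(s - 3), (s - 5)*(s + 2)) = s - 5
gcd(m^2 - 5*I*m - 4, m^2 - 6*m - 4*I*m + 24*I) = m - 4*I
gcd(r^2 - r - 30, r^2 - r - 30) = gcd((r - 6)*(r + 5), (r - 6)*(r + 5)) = r^2 - r - 30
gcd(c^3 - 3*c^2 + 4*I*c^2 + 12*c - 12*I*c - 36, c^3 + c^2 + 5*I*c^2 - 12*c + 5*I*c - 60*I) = c - 3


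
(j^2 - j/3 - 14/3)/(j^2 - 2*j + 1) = (3*j^2 - j - 14)/(3*(j^2 - 2*j + 1))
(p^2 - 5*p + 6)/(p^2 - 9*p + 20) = (p^2 - 5*p + 6)/(p^2 - 9*p + 20)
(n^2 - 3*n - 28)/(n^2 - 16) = (n - 7)/(n - 4)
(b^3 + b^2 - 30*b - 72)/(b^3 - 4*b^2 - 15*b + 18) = (b + 4)/(b - 1)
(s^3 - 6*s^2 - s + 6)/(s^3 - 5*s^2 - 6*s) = (s - 1)/s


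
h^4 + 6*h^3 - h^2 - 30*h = h*(h - 2)*(h + 3)*(h + 5)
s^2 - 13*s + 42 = (s - 7)*(s - 6)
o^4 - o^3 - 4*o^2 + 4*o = o*(o - 2)*(o - 1)*(o + 2)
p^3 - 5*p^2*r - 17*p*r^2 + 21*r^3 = (p - 7*r)*(p - r)*(p + 3*r)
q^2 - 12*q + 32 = (q - 8)*(q - 4)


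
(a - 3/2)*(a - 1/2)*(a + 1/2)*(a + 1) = a^4 - a^3/2 - 7*a^2/4 + a/8 + 3/8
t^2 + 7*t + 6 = (t + 1)*(t + 6)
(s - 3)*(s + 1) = s^2 - 2*s - 3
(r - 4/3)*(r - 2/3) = r^2 - 2*r + 8/9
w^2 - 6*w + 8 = (w - 4)*(w - 2)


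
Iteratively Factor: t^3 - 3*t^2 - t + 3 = (t - 1)*(t^2 - 2*t - 3) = (t - 3)*(t - 1)*(t + 1)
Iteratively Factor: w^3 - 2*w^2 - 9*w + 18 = (w - 3)*(w^2 + w - 6) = (w - 3)*(w + 3)*(w - 2)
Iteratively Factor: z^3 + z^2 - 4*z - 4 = (z + 1)*(z^2 - 4) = (z - 2)*(z + 1)*(z + 2)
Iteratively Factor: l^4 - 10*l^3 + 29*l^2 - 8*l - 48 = (l - 4)*(l^3 - 6*l^2 + 5*l + 12) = (l - 4)^2*(l^2 - 2*l - 3) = (l - 4)^2*(l - 3)*(l + 1)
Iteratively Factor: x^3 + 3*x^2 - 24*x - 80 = (x + 4)*(x^2 - x - 20) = (x + 4)^2*(x - 5)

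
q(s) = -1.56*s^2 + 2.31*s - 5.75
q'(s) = 2.31 - 3.12*s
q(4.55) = -27.54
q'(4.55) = -11.89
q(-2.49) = -21.17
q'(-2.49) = 10.08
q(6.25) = -52.25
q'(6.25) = -17.19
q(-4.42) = -46.44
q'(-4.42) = 16.10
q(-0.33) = -6.68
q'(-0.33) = 3.34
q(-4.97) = -55.76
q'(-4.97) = 17.82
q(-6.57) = -88.26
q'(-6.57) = 22.81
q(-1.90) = -15.77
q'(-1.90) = 8.24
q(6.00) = -48.05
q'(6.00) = -16.41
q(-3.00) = -26.72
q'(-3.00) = 11.67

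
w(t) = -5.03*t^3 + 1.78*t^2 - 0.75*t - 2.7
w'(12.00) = -2130.99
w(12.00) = -8447.22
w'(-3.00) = -147.24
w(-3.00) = 151.38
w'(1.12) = -15.69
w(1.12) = -8.37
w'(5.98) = -519.09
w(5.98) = -1019.18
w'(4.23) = -255.70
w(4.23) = -354.73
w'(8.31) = -1013.22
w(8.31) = -2772.51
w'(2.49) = -85.45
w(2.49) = -71.19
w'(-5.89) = -545.22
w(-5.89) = 1091.28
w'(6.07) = -535.13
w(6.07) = -1066.62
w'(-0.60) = -8.32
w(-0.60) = -0.52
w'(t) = -15.09*t^2 + 3.56*t - 0.75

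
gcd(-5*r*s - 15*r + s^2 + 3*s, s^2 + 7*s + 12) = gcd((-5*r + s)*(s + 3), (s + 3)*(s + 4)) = s + 3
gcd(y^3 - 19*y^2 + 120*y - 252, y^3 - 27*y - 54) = y - 6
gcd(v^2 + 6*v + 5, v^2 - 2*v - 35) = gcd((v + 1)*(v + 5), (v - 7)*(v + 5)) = v + 5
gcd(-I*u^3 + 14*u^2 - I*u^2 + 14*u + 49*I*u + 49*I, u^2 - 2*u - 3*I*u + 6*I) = 1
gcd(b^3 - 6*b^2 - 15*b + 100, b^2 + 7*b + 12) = b + 4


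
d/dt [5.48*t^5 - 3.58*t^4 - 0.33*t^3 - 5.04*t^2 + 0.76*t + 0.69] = 27.4*t^4 - 14.32*t^3 - 0.99*t^2 - 10.08*t + 0.76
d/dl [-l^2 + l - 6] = 1 - 2*l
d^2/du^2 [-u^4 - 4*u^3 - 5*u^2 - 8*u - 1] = -12*u^2 - 24*u - 10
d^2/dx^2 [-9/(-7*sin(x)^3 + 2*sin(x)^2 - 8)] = 9*(-441*sin(x)^6 + 154*sin(x)^5 + 572*sin(x)^4 + 280*sin(x)^3 - 40*sin(x)^2 - 336*sin(x) + 32)/(7*sin(x)^3 - 2*sin(x)^2 + 8)^3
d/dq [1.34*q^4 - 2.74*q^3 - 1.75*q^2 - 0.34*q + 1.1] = 5.36*q^3 - 8.22*q^2 - 3.5*q - 0.34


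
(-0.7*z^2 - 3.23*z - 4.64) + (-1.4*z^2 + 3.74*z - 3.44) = -2.1*z^2 + 0.51*z - 8.08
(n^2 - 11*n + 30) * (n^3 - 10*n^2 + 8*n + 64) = n^5 - 21*n^4 + 148*n^3 - 324*n^2 - 464*n + 1920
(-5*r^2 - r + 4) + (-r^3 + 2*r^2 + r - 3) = -r^3 - 3*r^2 + 1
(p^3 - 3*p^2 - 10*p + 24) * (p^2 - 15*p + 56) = p^5 - 18*p^4 + 91*p^3 + 6*p^2 - 920*p + 1344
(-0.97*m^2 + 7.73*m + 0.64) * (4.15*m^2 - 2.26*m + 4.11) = -4.0255*m^4 + 34.2717*m^3 - 18.8005*m^2 + 30.3239*m + 2.6304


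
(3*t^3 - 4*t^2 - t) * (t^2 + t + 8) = 3*t^5 - t^4 + 19*t^3 - 33*t^2 - 8*t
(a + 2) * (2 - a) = 4 - a^2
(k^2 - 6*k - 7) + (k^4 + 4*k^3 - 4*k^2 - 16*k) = k^4 + 4*k^3 - 3*k^2 - 22*k - 7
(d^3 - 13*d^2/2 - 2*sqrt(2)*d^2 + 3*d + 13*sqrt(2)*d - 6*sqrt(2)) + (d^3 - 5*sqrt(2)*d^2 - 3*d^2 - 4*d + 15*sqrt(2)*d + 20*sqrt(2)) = 2*d^3 - 7*sqrt(2)*d^2 - 19*d^2/2 - d + 28*sqrt(2)*d + 14*sqrt(2)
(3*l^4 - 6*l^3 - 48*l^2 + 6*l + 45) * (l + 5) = 3*l^5 + 9*l^4 - 78*l^3 - 234*l^2 + 75*l + 225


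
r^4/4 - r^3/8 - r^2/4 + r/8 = r*(r/4 + 1/4)*(r - 1)*(r - 1/2)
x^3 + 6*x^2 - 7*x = x*(x - 1)*(x + 7)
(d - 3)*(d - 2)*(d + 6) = d^3 + d^2 - 24*d + 36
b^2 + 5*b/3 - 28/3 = (b - 7/3)*(b + 4)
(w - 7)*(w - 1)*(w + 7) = w^3 - w^2 - 49*w + 49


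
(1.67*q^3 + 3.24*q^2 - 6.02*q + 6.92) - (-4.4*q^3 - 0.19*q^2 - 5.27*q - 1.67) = 6.07*q^3 + 3.43*q^2 - 0.75*q + 8.59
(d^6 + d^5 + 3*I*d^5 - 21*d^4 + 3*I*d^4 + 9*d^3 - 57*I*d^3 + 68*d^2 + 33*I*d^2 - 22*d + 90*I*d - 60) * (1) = d^6 + d^5 + 3*I*d^5 - 21*d^4 + 3*I*d^4 + 9*d^3 - 57*I*d^3 + 68*d^2 + 33*I*d^2 - 22*d + 90*I*d - 60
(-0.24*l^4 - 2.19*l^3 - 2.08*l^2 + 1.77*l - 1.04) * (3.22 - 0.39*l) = 0.0936*l^5 + 0.0812999999999999*l^4 - 6.2406*l^3 - 7.3879*l^2 + 6.105*l - 3.3488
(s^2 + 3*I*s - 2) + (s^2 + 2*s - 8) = 2*s^2 + 2*s + 3*I*s - 10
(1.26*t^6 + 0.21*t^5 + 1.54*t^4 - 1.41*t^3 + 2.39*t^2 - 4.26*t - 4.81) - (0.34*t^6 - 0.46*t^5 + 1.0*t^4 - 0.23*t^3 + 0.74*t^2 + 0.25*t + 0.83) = 0.92*t^6 + 0.67*t^5 + 0.54*t^4 - 1.18*t^3 + 1.65*t^2 - 4.51*t - 5.64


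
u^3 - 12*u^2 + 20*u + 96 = (u - 8)*(u - 6)*(u + 2)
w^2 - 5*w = w*(w - 5)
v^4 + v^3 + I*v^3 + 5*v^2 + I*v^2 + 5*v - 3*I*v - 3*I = (v + 1)*(v - I)^2*(v + 3*I)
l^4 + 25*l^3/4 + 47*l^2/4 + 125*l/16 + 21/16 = (l + 1/4)*(l + 1)*(l + 3/2)*(l + 7/2)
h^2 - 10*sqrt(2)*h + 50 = (h - 5*sqrt(2))^2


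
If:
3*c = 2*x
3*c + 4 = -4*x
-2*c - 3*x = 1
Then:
No Solution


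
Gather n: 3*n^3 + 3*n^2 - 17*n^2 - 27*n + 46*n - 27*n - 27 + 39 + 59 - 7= 3*n^3 - 14*n^2 - 8*n + 64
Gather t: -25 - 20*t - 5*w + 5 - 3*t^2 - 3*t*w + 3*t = -3*t^2 + t*(-3*w - 17) - 5*w - 20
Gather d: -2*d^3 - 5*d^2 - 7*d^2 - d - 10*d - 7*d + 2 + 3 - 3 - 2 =-2*d^3 - 12*d^2 - 18*d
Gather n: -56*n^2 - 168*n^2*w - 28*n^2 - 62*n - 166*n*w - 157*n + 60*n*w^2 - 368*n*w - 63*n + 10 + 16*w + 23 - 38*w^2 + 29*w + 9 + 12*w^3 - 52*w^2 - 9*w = n^2*(-168*w - 84) + n*(60*w^2 - 534*w - 282) + 12*w^3 - 90*w^2 + 36*w + 42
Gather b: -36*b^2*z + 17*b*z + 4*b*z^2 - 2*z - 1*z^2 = -36*b^2*z + b*(4*z^2 + 17*z) - z^2 - 2*z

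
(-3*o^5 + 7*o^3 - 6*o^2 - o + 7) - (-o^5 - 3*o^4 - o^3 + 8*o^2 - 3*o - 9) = -2*o^5 + 3*o^4 + 8*o^3 - 14*o^2 + 2*o + 16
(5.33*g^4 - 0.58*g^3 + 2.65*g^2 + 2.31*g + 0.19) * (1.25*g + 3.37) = 6.6625*g^5 + 17.2371*g^4 + 1.3579*g^3 + 11.818*g^2 + 8.0222*g + 0.6403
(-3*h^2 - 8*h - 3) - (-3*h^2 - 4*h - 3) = -4*h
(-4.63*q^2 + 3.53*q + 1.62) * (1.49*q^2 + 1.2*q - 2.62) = -6.8987*q^4 - 0.2963*q^3 + 18.7804*q^2 - 7.3046*q - 4.2444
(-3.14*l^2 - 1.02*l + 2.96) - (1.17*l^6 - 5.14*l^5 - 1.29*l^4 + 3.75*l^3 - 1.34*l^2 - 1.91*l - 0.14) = -1.17*l^6 + 5.14*l^5 + 1.29*l^4 - 3.75*l^3 - 1.8*l^2 + 0.89*l + 3.1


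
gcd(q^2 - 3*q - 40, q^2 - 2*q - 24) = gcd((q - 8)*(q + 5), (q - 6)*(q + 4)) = 1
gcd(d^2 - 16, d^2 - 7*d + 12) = d - 4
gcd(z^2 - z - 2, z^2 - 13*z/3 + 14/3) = z - 2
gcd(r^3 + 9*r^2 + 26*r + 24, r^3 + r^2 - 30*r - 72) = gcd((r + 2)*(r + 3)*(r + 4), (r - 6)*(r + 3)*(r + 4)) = r^2 + 7*r + 12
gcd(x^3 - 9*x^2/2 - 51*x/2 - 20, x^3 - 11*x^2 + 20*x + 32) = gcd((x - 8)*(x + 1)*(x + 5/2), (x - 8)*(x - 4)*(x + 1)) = x^2 - 7*x - 8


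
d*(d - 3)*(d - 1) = d^3 - 4*d^2 + 3*d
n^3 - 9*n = n*(n - 3)*(n + 3)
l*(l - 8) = l^2 - 8*l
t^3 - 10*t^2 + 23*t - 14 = (t - 7)*(t - 2)*(t - 1)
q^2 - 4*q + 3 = (q - 3)*(q - 1)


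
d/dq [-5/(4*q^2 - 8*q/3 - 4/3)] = 15*(3*q - 1)/(2*(-3*q^2 + 2*q + 1)^2)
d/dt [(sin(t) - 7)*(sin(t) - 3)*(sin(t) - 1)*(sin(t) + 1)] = 2*(2*sin(t)^3 - 15*sin(t)^2 + 20*sin(t) + 5)*cos(t)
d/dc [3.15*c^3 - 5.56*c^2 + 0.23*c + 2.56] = 9.45*c^2 - 11.12*c + 0.23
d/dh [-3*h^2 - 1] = -6*h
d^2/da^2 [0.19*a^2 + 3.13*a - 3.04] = 0.380000000000000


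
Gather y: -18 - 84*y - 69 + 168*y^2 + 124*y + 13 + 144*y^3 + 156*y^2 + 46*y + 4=144*y^3 + 324*y^2 + 86*y - 70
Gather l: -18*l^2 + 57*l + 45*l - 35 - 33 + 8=-18*l^2 + 102*l - 60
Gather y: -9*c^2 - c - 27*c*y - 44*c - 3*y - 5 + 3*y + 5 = -9*c^2 - 27*c*y - 45*c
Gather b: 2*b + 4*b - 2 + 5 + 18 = 6*b + 21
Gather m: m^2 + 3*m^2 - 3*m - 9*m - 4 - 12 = 4*m^2 - 12*m - 16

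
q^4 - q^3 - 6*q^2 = q^2*(q - 3)*(q + 2)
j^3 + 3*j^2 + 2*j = j*(j + 1)*(j + 2)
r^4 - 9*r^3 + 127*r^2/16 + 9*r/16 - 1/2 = (r - 8)*(r - 1)*(r - 1/4)*(r + 1/4)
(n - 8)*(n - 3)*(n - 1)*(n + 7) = n^4 - 5*n^3 - 49*n^2 + 221*n - 168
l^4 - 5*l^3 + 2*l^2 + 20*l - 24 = (l - 3)*(l - 2)^2*(l + 2)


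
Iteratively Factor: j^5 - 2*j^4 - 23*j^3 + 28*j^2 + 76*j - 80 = (j + 4)*(j^4 - 6*j^3 + j^2 + 24*j - 20) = (j - 5)*(j + 4)*(j^3 - j^2 - 4*j + 4) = (j - 5)*(j - 1)*(j + 4)*(j^2 - 4) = (j - 5)*(j - 1)*(j + 2)*(j + 4)*(j - 2)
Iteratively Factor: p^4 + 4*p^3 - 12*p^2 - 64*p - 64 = (p - 4)*(p^3 + 8*p^2 + 20*p + 16) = (p - 4)*(p + 4)*(p^2 + 4*p + 4) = (p - 4)*(p + 2)*(p + 4)*(p + 2)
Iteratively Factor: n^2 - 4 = (n - 2)*(n + 2)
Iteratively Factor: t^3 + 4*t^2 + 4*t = (t)*(t^2 + 4*t + 4) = t*(t + 2)*(t + 2)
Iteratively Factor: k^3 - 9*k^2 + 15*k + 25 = (k - 5)*(k^2 - 4*k - 5) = (k - 5)*(k + 1)*(k - 5)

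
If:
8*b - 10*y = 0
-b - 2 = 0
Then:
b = -2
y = -8/5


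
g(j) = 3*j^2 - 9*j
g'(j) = 6*j - 9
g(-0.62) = 6.73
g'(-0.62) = -12.72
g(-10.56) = 429.58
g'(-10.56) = -72.36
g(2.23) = -5.15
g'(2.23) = 4.38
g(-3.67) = 73.44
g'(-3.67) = -31.02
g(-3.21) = 59.80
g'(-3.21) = -28.26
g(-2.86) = 50.28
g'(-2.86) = -26.16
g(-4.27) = 93.13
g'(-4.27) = -34.62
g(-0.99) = 11.85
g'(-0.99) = -14.94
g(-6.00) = 162.00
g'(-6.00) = -45.00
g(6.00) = 54.00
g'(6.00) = 27.00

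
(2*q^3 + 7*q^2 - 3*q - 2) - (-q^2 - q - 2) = 2*q^3 + 8*q^2 - 2*q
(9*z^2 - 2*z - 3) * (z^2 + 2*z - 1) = 9*z^4 + 16*z^3 - 16*z^2 - 4*z + 3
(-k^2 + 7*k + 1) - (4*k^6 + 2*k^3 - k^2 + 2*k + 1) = -4*k^6 - 2*k^3 + 5*k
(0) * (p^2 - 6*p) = 0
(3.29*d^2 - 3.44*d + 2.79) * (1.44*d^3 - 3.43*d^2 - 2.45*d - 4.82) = 4.7376*d^5 - 16.2383*d^4 + 7.7563*d^3 - 16.9995*d^2 + 9.7453*d - 13.4478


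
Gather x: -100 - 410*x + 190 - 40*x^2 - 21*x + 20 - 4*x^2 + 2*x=-44*x^2 - 429*x + 110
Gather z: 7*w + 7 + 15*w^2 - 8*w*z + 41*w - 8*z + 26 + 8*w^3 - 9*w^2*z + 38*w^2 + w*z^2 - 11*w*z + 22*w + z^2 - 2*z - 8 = 8*w^3 + 53*w^2 + 70*w + z^2*(w + 1) + z*(-9*w^2 - 19*w - 10) + 25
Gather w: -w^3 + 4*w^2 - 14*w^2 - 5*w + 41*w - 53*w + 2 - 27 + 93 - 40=-w^3 - 10*w^2 - 17*w + 28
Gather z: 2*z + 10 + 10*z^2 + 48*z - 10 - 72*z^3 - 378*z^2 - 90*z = -72*z^3 - 368*z^2 - 40*z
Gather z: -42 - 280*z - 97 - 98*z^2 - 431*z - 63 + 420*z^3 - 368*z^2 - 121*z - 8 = 420*z^3 - 466*z^2 - 832*z - 210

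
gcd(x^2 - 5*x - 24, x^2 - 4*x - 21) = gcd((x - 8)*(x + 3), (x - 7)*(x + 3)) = x + 3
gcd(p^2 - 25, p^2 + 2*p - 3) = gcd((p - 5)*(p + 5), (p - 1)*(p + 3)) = 1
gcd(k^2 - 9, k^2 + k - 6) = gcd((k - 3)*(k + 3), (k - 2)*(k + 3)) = k + 3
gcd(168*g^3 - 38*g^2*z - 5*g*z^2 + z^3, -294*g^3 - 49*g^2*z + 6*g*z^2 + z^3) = -42*g^2 - g*z + z^2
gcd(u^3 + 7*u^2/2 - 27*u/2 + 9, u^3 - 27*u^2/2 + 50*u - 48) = u - 3/2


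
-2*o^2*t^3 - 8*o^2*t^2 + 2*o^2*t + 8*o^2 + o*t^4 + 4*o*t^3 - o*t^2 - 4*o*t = (-2*o + t)*(t - 1)*(t + 4)*(o*t + o)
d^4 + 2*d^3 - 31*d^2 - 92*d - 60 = (d - 6)*(d + 1)*(d + 2)*(d + 5)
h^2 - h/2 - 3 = (h - 2)*(h + 3/2)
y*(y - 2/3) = y^2 - 2*y/3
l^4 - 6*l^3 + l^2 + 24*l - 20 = (l - 5)*(l - 2)*(l - 1)*(l + 2)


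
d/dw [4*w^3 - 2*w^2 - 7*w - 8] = 12*w^2 - 4*w - 7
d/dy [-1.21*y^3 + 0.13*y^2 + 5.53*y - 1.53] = -3.63*y^2 + 0.26*y + 5.53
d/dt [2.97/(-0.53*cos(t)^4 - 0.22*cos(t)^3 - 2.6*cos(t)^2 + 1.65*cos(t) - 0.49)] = (-6.2964*cos(t)^3 - 1.9602*cos(t)^2 - 15.444*cos(t) + 4.9005)*sin(t)/(0.53*cos(t)^4 + 0.22*cos(t)^3 + 2.6*cos(t)^2 - 1.65*cos(t) + 0.49)^2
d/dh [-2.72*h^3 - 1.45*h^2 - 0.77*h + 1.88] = -8.16*h^2 - 2.9*h - 0.77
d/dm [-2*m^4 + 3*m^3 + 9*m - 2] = -8*m^3 + 9*m^2 + 9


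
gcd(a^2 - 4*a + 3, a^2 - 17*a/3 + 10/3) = 1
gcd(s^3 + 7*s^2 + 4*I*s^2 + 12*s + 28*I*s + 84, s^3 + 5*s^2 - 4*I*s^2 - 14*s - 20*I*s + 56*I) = s + 7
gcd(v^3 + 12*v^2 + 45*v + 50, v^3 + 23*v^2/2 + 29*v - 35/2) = v + 5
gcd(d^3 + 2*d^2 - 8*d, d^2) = d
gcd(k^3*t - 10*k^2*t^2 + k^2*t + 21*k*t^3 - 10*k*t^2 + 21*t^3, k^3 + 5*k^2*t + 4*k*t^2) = 1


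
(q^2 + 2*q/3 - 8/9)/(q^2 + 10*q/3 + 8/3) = (q - 2/3)/(q + 2)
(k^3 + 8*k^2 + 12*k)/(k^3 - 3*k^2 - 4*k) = (k^2 + 8*k + 12)/(k^2 - 3*k - 4)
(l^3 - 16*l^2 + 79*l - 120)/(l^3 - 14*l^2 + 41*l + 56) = (l^2 - 8*l + 15)/(l^2 - 6*l - 7)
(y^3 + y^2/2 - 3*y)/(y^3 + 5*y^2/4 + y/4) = 2*(2*y^2 + y - 6)/(4*y^2 + 5*y + 1)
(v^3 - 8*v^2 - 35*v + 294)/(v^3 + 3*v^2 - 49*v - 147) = (v^2 - v - 42)/(v^2 + 10*v + 21)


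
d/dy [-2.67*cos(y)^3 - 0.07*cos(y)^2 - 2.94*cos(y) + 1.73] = (8.01*cos(y)^2 + 0.14*cos(y) + 2.94)*sin(y)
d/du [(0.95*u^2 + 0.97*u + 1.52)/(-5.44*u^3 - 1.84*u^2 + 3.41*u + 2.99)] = (5.168*u^4 + 10.5536*u^3 + 29.8307*u^2 + 11.2746*u - 2.2829)/(29.5936*u^6 + 20.0192*u^5 - 33.7152*u^4 - 45.08*u^3 + 0.6249*u^2 + 20.3918*u + 8.9401)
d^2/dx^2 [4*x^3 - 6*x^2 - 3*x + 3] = 24*x - 12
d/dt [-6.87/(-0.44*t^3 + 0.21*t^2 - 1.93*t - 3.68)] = (-9.0684*t^2 + 2.8854*t - 13.2591)/(0.44*t^3 - 0.21*t^2 + 1.93*t + 3.68)^2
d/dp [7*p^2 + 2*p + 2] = 14*p + 2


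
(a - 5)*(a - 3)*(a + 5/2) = a^3 - 11*a^2/2 - 5*a + 75/2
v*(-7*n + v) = -7*n*v + v^2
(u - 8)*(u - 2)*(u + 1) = u^3 - 9*u^2 + 6*u + 16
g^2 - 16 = (g - 4)*(g + 4)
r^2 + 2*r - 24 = (r - 4)*(r + 6)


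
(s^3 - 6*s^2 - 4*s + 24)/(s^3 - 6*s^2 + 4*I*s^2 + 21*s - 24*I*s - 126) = (s^2 - 4)/(s^2 + 4*I*s + 21)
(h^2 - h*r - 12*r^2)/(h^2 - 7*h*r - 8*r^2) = (-h^2 + h*r + 12*r^2)/(-h^2 + 7*h*r + 8*r^2)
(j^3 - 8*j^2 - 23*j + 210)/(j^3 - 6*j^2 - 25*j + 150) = (j - 7)/(j - 5)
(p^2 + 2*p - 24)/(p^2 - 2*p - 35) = (-p^2 - 2*p + 24)/(-p^2 + 2*p + 35)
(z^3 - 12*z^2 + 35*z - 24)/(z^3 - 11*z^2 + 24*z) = (z - 1)/z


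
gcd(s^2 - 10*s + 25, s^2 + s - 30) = s - 5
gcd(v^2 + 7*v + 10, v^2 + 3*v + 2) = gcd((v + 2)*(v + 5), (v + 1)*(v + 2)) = v + 2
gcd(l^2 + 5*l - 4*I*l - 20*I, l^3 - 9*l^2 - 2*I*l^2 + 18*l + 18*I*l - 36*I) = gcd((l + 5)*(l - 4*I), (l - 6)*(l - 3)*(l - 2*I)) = 1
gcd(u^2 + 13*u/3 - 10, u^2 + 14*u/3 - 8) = u + 6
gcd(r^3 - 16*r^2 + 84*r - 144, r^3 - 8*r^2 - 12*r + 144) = r^2 - 12*r + 36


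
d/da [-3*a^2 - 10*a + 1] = -6*a - 10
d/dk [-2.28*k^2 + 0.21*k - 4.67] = 0.21 - 4.56*k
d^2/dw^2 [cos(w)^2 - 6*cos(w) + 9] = 6*cos(w) - 2*cos(2*w)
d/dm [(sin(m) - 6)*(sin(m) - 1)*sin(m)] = (3*sin(m)^2 - 14*sin(m) + 6)*cos(m)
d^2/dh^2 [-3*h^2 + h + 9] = -6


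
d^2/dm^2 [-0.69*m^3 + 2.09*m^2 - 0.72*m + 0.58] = 4.18 - 4.14*m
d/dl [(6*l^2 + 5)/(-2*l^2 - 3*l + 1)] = (-18*l^2 + 32*l + 15)/(4*l^4 + 12*l^3 + 5*l^2 - 6*l + 1)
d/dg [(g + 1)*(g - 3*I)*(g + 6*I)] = 3*g^2 + g*(2 + 6*I) + 18 + 3*I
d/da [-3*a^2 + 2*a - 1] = 2 - 6*a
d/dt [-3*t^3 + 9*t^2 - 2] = 9*t*(2 - t)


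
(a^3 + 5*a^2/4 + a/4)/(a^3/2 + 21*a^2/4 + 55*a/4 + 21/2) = a*(4*a^2 + 5*a + 1)/(2*a^3 + 21*a^2 + 55*a + 42)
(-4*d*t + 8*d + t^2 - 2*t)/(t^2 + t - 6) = (-4*d + t)/(t + 3)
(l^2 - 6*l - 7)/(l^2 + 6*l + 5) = (l - 7)/(l + 5)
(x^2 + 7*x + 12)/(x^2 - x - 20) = (x + 3)/(x - 5)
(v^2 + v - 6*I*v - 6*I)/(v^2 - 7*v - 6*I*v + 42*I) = (v + 1)/(v - 7)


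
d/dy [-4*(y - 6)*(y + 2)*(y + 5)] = -12*y^2 - 8*y + 128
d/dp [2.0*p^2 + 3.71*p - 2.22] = 4.0*p + 3.71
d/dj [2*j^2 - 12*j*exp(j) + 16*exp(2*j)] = -12*j*exp(j) + 4*j + 32*exp(2*j) - 12*exp(j)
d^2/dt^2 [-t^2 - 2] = -2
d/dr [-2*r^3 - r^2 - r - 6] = -6*r^2 - 2*r - 1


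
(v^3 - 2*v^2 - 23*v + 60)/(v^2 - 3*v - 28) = (-v^3 + 2*v^2 + 23*v - 60)/(-v^2 + 3*v + 28)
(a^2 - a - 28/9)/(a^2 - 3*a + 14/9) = (3*a + 4)/(3*a - 2)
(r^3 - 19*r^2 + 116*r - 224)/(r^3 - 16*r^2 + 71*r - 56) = (r - 4)/(r - 1)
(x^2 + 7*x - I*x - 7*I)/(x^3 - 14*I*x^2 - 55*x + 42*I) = (x + 7)/(x^2 - 13*I*x - 42)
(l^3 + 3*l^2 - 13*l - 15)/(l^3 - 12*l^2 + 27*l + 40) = (l^2 + 2*l - 15)/(l^2 - 13*l + 40)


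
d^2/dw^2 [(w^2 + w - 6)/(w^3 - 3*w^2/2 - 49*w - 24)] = 4*(4*w^6 + 12*w^5 + 426*w^4 + 871*w^3 + 3510*w^2 - 7452*w - 59160)/(8*w^9 - 36*w^8 - 1122*w^7 + 2925*w^6 + 56706*w^5 - 31284*w^4 - 1012040*w^3 - 1403712*w^2 - 677376*w - 110592)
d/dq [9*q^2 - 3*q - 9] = 18*q - 3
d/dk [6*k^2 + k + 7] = 12*k + 1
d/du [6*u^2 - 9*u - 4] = 12*u - 9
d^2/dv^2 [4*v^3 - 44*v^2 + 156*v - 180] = 24*v - 88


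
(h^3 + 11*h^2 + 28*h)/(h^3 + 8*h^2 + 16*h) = (h + 7)/(h + 4)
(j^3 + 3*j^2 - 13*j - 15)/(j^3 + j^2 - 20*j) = (j^2 - 2*j - 3)/(j*(j - 4))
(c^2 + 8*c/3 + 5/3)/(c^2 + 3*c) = (3*c^2 + 8*c + 5)/(3*c*(c + 3))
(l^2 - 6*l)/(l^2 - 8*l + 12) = l/(l - 2)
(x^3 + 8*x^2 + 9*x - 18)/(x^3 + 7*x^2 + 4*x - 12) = (x + 3)/(x + 2)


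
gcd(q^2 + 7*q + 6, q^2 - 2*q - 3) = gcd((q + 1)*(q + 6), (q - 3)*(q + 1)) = q + 1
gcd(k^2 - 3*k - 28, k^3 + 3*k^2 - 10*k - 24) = k + 4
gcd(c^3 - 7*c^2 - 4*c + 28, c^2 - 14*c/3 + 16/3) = c - 2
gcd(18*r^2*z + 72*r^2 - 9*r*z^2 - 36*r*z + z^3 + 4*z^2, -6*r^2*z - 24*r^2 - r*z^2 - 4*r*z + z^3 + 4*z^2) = -3*r*z - 12*r + z^2 + 4*z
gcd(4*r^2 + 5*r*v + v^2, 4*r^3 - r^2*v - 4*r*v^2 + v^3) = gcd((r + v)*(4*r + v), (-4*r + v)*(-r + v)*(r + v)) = r + v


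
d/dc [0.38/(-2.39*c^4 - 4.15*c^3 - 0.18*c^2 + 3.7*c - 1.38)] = (3.6328*c^3 + 4.731*c^2 + 0.1368*c - 1.406)/(2.39*c^4 + 4.15*c^3 + 0.18*c^2 - 3.7*c + 1.38)^2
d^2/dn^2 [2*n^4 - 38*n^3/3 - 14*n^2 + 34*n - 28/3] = 24*n^2 - 76*n - 28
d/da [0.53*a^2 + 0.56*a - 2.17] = 1.06*a + 0.56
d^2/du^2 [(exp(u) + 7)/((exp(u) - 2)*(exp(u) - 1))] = (exp(4*u) + 31*exp(3*u) - 75*exp(2*u) + 13*exp(u) + 46)*exp(u)/(exp(6*u) - 9*exp(5*u) + 33*exp(4*u) - 63*exp(3*u) + 66*exp(2*u) - 36*exp(u) + 8)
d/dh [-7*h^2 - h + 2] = -14*h - 1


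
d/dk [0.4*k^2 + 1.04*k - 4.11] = 0.8*k + 1.04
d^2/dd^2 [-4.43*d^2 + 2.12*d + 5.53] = -8.86000000000000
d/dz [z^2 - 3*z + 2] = 2*z - 3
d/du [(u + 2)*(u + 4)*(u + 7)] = 3*u^2 + 26*u + 50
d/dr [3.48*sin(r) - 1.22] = 3.48*cos(r)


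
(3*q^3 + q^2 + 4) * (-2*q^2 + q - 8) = -6*q^5 + q^4 - 23*q^3 - 16*q^2 + 4*q - 32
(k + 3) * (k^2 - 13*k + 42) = k^3 - 10*k^2 + 3*k + 126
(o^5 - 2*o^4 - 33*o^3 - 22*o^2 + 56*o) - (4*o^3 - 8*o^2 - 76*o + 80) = o^5 - 2*o^4 - 37*o^3 - 14*o^2 + 132*o - 80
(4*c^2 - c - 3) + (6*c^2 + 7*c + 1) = 10*c^2 + 6*c - 2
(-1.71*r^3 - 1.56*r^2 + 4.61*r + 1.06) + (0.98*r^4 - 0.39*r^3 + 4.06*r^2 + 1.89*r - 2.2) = 0.98*r^4 - 2.1*r^3 + 2.5*r^2 + 6.5*r - 1.14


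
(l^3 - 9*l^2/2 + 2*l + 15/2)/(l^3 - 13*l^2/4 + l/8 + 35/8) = 4*(l - 3)/(4*l - 7)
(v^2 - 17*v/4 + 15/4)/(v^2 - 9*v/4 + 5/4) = (v - 3)/(v - 1)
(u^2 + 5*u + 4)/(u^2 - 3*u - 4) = (u + 4)/(u - 4)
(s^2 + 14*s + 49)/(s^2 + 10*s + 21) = (s + 7)/(s + 3)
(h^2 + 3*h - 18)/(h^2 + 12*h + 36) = (h - 3)/(h + 6)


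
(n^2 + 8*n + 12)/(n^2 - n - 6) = (n + 6)/(n - 3)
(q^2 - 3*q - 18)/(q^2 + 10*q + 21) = (q - 6)/(q + 7)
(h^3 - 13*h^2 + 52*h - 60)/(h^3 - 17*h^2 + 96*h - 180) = (h - 2)/(h - 6)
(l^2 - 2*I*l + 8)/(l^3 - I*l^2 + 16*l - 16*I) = (l + 2*I)/(l^2 + 3*I*l + 4)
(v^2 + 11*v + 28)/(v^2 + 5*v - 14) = (v + 4)/(v - 2)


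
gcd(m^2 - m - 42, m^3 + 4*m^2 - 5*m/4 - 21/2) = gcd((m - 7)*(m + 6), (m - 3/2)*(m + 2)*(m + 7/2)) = 1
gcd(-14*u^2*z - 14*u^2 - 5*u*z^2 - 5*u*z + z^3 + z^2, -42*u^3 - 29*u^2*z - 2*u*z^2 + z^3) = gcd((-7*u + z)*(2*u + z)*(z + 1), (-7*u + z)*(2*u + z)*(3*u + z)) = -14*u^2 - 5*u*z + z^2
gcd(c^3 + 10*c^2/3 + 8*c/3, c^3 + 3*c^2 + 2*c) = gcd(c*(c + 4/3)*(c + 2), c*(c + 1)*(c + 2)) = c^2 + 2*c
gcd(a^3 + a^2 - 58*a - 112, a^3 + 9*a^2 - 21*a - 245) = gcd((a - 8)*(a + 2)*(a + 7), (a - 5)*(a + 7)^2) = a + 7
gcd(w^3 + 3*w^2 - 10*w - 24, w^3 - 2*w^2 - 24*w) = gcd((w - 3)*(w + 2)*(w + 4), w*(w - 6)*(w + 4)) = w + 4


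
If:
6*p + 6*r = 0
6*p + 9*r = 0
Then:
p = 0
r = 0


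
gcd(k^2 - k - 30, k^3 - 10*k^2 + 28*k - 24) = k - 6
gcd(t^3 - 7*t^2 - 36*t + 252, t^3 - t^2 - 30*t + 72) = t + 6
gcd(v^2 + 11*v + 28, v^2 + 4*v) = v + 4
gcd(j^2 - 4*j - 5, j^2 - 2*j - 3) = j + 1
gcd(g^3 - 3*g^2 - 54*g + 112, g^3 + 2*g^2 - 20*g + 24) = g - 2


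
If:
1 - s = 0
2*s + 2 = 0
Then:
No Solution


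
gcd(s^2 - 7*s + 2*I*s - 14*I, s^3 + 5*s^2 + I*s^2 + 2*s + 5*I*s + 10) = s + 2*I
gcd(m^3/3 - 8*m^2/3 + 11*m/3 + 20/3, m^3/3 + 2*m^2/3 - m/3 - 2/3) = m + 1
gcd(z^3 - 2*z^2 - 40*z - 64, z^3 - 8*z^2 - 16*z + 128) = z^2 - 4*z - 32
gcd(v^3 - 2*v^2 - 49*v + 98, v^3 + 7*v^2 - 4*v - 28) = v^2 + 5*v - 14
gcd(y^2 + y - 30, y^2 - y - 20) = y - 5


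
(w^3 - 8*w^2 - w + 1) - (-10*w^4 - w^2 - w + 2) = 10*w^4 + w^3 - 7*w^2 - 1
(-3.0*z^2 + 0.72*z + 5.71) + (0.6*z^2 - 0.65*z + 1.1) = -2.4*z^2 + 0.07*z + 6.81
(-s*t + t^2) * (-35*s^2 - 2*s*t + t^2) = 35*s^3*t - 33*s^2*t^2 - 3*s*t^3 + t^4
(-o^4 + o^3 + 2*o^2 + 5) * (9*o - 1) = -9*o^5 + 10*o^4 + 17*o^3 - 2*o^2 + 45*o - 5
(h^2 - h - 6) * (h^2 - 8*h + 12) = h^4 - 9*h^3 + 14*h^2 + 36*h - 72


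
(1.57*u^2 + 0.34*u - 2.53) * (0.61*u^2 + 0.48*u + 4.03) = 0.9577*u^4 + 0.961*u^3 + 4.947*u^2 + 0.1558*u - 10.1959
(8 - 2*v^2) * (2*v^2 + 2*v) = -4*v^4 - 4*v^3 + 16*v^2 + 16*v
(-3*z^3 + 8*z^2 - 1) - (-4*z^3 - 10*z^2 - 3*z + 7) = z^3 + 18*z^2 + 3*z - 8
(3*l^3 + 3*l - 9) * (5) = 15*l^3 + 15*l - 45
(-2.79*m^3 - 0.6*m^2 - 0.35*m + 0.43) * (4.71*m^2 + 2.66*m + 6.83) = -13.1409*m^5 - 10.2474*m^4 - 22.3002*m^3 - 3.0037*m^2 - 1.2467*m + 2.9369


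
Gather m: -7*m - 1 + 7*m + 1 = 0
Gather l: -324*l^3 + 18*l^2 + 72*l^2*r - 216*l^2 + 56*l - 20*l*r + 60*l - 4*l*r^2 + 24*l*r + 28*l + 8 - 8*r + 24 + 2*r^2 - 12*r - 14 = -324*l^3 + l^2*(72*r - 198) + l*(-4*r^2 + 4*r + 144) + 2*r^2 - 20*r + 18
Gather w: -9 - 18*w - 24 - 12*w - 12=-30*w - 45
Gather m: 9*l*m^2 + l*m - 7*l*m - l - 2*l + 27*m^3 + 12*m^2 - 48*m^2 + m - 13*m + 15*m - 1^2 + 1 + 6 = -3*l + 27*m^3 + m^2*(9*l - 36) + m*(3 - 6*l) + 6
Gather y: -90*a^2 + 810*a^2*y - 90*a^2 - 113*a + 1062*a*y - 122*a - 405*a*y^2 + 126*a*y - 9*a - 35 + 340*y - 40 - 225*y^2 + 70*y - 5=-180*a^2 - 244*a + y^2*(-405*a - 225) + y*(810*a^2 + 1188*a + 410) - 80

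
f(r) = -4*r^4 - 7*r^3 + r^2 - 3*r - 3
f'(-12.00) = 24597.00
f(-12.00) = -70671.00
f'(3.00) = -618.00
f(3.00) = -516.00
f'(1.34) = -76.53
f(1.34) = -34.96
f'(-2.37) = 87.30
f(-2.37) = -23.29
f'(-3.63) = 478.34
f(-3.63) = -338.63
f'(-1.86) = 23.59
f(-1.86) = 3.21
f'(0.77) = -21.22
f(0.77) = -9.32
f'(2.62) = -429.67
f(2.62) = -318.37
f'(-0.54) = -7.68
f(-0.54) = -0.33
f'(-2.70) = 153.44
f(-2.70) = -62.41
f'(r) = -16*r^3 - 21*r^2 + 2*r - 3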